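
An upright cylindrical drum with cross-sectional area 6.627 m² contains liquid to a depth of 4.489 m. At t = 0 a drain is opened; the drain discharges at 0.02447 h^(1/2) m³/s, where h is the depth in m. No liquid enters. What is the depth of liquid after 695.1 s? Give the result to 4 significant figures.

0.6979 m

With no inflow, A dh/dt = −0.02447 √h.
This is separable: 2 d(√h)/dt = −0.02447/A, so √h = √h₀ − (0.02447/(2A)) t.
√h = √4.489 − 0.02447·695.1/(2·6.627) = 2.11873 − 1.28332 = 0.835408.
h = 0.835408² = 0.697907 m.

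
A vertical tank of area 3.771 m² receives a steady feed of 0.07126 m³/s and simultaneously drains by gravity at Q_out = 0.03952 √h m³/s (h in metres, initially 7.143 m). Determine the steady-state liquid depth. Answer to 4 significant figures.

3.251 m

Volume balance on the tank: A dh/dt = Q_in − 0.03952 √h. At steady state dh/dt = 0:
Q_in = 0.03952 √h_ss ⇒ √h_ss = 0.07126/0.03952 = 1.80314.
h_ss = 1.80314² = 3.25131 m. (Since h₀ = 7.143 m > h_ss, the level will fall toward this value.)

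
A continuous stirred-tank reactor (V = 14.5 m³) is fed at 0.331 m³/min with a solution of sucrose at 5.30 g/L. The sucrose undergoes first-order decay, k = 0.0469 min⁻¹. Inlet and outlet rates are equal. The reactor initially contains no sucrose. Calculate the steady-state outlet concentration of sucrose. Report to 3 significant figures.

1.74 g/L

Accumulation = in − out − consumed: V dC/dt = Q C_in − Q C − k V C.
At steady state: 0 = Q C_in − (Q + kV) C_ss, so C_ss = Q C_in/(Q + kV).
C_ss = 0.331·5.30/(0.331 + 0.0469·14.5) = 1.7543/1.0111 = 1.7351 g/L.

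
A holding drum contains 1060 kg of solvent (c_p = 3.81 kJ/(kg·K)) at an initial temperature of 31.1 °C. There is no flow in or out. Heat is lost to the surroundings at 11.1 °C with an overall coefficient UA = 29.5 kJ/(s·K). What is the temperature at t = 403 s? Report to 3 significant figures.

Unsteady energy balance on the tank contents: M c_p dT/dt = −UA(T − T_amb).
dT/dt = (T_ss − T)/τ with T_ss = T_amb = 11.100 °C, τ = M c_p/UA = 1060·3.81/29.5 = 136.90 s.
Solution: T(t) = T_ss + (T₀ − T_ss) e^(−t/τ).
T(403) = 11.100 + (20.000)·0.052670 = 12.153 °C.

12.2 °C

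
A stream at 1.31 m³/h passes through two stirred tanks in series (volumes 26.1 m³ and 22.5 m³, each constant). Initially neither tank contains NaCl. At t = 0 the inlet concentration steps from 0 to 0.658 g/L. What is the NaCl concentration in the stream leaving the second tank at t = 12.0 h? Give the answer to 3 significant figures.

0.0908 g/L

Time constants: τᵢ = Vᵢ/Q for each well-mixed tank.
τ₁ = 26.1/1.31 = 19.924 h; τ₂ = 22.5/1.31 = 17.176 h.
Solving the cascade with C₁(0)=C₂(0)=0 gives C₂(t) = C_in[1 − (τ₁ e^(−t/τ₁) − τ₂ e^(−t/τ₂))/(τ₁ − τ₂)].
At t = 12.0: e^(−t/τ₁) = 0.54755, e^(−t/τ₂) = 0.49725.
C₂ = 0.658·[1 − (19.924·0.54755 − 17.176·0.49725)/(2.7481)] = 0.658·0.13805 = 0.090838 g/L.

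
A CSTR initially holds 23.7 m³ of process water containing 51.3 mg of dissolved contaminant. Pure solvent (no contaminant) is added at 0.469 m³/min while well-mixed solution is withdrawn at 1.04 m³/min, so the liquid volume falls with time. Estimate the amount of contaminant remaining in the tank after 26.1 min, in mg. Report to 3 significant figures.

8.44 mg

Total volume: dV/dt = Q_in − Q_out = -0.57100 m³/min, so V(t) = 23.7 − 0.57100 t and V(26.1) = 8.7969 m³.
Solute balance: dm/dt = 0 − Q_out C = −Q_out m/V(t).
Separate: dm/m = −Q_out dt/V(t) ⇒ ln(m/m₀) = −(Q_out/(Q_in−Q_out)) ln(V/V₀).
m = m₀ (V₀/V)^(Q_out/(Q_in−Q_out)) = 51.3 × (23.7/8.7969)^(-1.8214) = 8.4366 mg.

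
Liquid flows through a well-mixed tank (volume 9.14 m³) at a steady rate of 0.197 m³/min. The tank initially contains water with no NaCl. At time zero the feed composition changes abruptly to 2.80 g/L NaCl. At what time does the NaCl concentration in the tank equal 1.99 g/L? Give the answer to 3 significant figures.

Unsteady species balance (constant V, well mixed): V dC/dt = Q(C_in − C), so τ = V/Q = 46.396 min.
C(t) = C_in + (C₀ − C_in) e^(−t/τ). Set C = 1.99 and solve for t:
e^(−t/τ) = (C − C_in)/(C₀ − C_in) = (1.99 − 2.80)/(0 − 2.80) = 0.28929
t = −τ ln(…) = 46.396 × 1.2403 = 57.547 min.

57.5 min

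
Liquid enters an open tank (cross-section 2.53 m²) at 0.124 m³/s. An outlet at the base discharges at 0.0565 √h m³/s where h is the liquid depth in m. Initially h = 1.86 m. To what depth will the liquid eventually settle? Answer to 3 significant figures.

4.82 m

Unsteady balance on liquid volume: A dh/dt = Q_in − 0.0565 √h. At steady state dh/dt = 0:
Q_in = 0.0565 √h_ss ⇒ √h_ss = 0.124/0.0565 = 2.1947.
h_ss = 2.1947² = 4.8167 m. (Since h₀ = 1.86 m < h_ss, the level will rise toward this value.)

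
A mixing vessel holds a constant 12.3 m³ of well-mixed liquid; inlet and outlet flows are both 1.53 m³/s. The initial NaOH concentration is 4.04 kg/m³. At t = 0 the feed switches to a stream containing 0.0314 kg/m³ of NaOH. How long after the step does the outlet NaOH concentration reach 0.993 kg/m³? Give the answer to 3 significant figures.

Mass balance on the solute (V constant): V dC/dt = Q(C_in − C), so τ = V/Q = 8.0392 s.
C(t) = C_in + (C₀ − C_in) e^(−t/τ). Set C = 0.993 and solve for t:
e^(−t/τ) = (C − C_in)/(C₀ − C_in) = (0.993 − 0.0314)/(4.04 − 0.0314) = 0.23988
t = −τ ln(…) = 8.0392 × 1.4276 = 11.477 s.

11.5 s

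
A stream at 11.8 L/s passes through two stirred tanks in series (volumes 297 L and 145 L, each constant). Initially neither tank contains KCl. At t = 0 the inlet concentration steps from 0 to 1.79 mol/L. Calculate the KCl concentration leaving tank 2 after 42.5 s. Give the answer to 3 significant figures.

1.20 mol/L

Each tank obeys Vᵢ dCᵢ/dt = Q(Cᵢ₋₁ − Cᵢ), so τᵢ = Vᵢ/Q.
τ₁ = 297/11.8 = 25.169 s; τ₂ = 145/11.8 = 12.288 s.
Solving the cascade with C₁(0)=C₂(0)=0 gives C₂(t) = C_in[1 − (τ₁ e^(−t/τ₁) − τ₂ e^(−t/τ₂))/(τ₁ − τ₂)].
At t = 42.5: e^(−t/τ₁) = 0.18479, e^(−t/τ₂) = 0.031473.
C₂ = 1.79·[1 − (25.169·0.18479 − 12.288·0.031473)/(12.881)] = 1.79·0.66896 = 1.1974 mol/L.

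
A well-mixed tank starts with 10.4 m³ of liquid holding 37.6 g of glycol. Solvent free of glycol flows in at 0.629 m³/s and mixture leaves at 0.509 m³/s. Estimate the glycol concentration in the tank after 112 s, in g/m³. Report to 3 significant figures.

0.0467 g/m³

Let m(t) be the amount of glycol. Volume: V(t) = V₀ + (Q_in − Q_out) t = 10.4 + 0.12000 t; V(112) = 23.840 m³.
Solute balance: dm/dt = 0 − Q_out C = −Q_out m/V(t).
Separate: dm/m = −Q_out dt/V(t) ⇒ ln(m/m₀) = −(Q_out/(Q_in−Q_out)) ln(V/V₀).
m = m₀ (V₀/V)^(Q_out/(Q_in−Q_out)) = 37.6 × (10.4/23.840)^(4.2417) = 1.1144 g.
C = m/V = 1.1144/23.840 = 0.046744 g/m³.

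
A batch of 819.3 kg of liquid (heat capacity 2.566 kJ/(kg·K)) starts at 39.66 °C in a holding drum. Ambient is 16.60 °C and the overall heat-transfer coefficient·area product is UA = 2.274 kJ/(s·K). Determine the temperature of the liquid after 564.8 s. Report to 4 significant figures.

Heat balance on the well-mixed liquid: M c_p dT/dt = −UA(T − T_amb).
dT/dt = (T_ss − T)/τ with T_ss = T_amb = 16.6000 °C, τ = M c_p/UA = 819.3·2.566/2.274 = 924.505 s.
Solution: T(t) = T_ss + (T₀ − T_ss) e^(−t/τ).
T(564.8) = 16.6000 + (23.0600)·0.542850 = 29.1181 °C.

29.12 °C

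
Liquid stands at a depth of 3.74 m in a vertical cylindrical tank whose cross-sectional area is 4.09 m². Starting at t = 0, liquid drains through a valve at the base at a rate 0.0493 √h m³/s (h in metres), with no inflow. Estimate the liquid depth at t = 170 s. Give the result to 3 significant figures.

0.827 m

A dh/dt = −Q_out = −0.0493 √h.
Separate and integrate: 2(√h − √h₀) = −(0.0493/A) t.
√h = √3.74 − 0.0493·170/(2·4.09) = 1.9339 − 1.0246 = 0.90934.
h = 0.90934² = 0.82689 m.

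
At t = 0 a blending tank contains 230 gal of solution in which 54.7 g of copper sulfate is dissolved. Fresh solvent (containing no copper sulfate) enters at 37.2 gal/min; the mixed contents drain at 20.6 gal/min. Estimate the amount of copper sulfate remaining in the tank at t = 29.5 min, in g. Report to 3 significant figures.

Let m(t) be the amount of copper sulfate. Volume: V(t) = V₀ + (Q_in − Q_out) t = 230 + 16.600 t; V(29.5) = 719.70 gal.
Solute balance: dm/dt = 0 − Q_out C = −Q_out m/V(t).
dm/m = −Q_out dt/(V₀ + 16.600 t); integrating gives ln(m/m₀) = −(Q_out/(Q_in−Q_out)) ln(V/V₀).
m = m₀ (V₀/V)^(Q_out/(Q_in−Q_out)) = 54.7 × (230/719.70)^(1.2410) = 13.280 g.

13.3 g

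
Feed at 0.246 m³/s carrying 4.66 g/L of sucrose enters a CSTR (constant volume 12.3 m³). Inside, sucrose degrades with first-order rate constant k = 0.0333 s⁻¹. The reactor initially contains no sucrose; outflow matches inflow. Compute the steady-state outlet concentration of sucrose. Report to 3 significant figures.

V dC/dt = Q(C_in − C) − k V C.
At steady state: 0 = Q C_in − (Q + kV) C_ss, so C_ss = Q C_in/(Q + kV).
C_ss = 0.246·4.66/(0.246 + 0.0333·12.3) = 1.1464/0.65559 = 1.7486 g/L.

1.75 g/L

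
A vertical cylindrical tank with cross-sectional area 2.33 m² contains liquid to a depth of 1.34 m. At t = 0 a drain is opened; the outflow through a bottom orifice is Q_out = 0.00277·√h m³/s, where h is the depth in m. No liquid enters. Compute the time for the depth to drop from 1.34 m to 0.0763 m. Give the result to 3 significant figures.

With no inflow, A dh/dt = −0.00277 √h.
∫ h^(−1/2) dh = −(0.00277/A) ∫ dt, giving 2√h = 2√h₀ − (0.00277/A) t.
t = 2A(√h₀ − √h)/0.00277 = 2·2.33·(√1.34 − √0.0763)/0.00277
  = 4.6600 × (1.1576 − 0.27622) / 0.00277 = 1482.7 s.

1480 s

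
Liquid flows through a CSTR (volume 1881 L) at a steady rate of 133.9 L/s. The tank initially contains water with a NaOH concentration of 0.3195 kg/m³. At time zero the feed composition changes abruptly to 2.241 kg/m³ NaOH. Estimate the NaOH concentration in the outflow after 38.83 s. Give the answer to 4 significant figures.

2.120 kg/m³

Accumulation = in − out for the solute gives V dC/dt = Q(C_in − C).
Rewrite as dC/dt + C/τ = C_in/τ, τ = V/Q = 14.0478 s.
This is linear first-order; C(t) = C_in + (C₀ − C_in) e^(−t/τ).
C(38.83) = 2.241 + (0.3195 − 2.241)·e^(−38.83/14.0478) = 2.241 + (-1.92150)·0.0630306 = 2.11989 kg/m³.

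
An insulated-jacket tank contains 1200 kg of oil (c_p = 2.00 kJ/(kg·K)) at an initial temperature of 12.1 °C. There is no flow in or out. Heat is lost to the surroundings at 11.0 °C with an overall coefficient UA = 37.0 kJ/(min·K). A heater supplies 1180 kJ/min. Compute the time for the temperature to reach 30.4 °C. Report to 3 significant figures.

Heat balance on the well-mixed liquid: M c_p dT/dt = −UA(T − T_amb) + Q̇.
τ = M c_p/UA = 64.865 min; T_ss = T_amb + Q̇/UA = 11.0 + 1180/37.0 = 42.892 °C.
T(t) = T_ss + (T₀ − T_ss)e^(−t/τ); set T = 30.4:
t = −τ ln[(T − T_ss)/(T₀ − T_ss)] = −64.865 · ln(0.40569) = 58.519 min.

58.5 min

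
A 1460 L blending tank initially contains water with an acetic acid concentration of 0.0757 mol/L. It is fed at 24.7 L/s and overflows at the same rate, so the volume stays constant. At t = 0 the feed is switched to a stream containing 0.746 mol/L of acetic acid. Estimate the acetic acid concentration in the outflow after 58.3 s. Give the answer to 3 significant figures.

Accumulation = in − out for the solute gives V dC/dt = Q(C_in − C).
So dC/dt = (C_in − C)/τ with τ = V/Q = 1460/24.7 = 59.109 s.
This is linear first-order; C(t) = C_in + (C₀ − C_in) e^(−t/τ).
C(58.3) = 0.746 + (0.0757 − 0.746)·e^(−58.3/59.109) = 0.746 + (-0.67030)·0.37295 = 0.49601 mol/L.

0.496 mol/L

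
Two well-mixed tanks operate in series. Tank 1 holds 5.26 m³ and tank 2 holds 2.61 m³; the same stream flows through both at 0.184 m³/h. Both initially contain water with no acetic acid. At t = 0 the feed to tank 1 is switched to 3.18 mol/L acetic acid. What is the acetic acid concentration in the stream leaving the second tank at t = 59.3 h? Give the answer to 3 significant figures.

Species balance on tank i: dCᵢ/dt = (Cᵢ₋₁ − Cᵢ)/τᵢ with τᵢ = Vᵢ/Q.
τ₁ = 5.26/0.184 = 28.587 h; τ₂ = 2.61/0.184 = 14.185 h.
Solving the cascade with C₁(0)=C₂(0)=0 gives C₂(t) = C_in[1 − (τ₁ e^(−t/τ₁) − τ₂ e^(−t/τ₂))/(τ₁ − τ₂)].
At t = 59.3: e^(−t/τ₁) = 0.12564, e^(−t/τ₂) = 0.015290.
C₂ = 3.18·[1 − (28.587·0.12564 − 14.185·0.015290)/(14.402)] = 3.18·0.76569 = 2.4349 mol/L.

2.43 mol/L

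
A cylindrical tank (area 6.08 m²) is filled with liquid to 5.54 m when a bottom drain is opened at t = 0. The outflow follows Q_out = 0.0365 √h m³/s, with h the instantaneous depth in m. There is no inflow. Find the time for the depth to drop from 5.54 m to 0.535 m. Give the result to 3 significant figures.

540 s

With no inflow, A dh/dt = −0.0365 √h.
Separate and integrate: 2(√h − √h₀) = −(0.0365/A) t.
t = 2A(√h₀ − √h)/0.0365 = 2·6.08·(√5.54 − √0.535)/0.0365
  = 12.160 × (2.3537 − 0.73144) / 0.0365 = 540.46 s.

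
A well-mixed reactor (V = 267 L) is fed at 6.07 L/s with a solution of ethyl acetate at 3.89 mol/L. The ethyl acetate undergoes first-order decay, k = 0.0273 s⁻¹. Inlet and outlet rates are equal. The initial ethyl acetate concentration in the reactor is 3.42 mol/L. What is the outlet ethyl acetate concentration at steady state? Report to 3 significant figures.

Species balance: V dC/dt = Q C_in − Q C − k V C.
At steady state: 0 = Q C_in − (Q + kV) C_ss, so C_ss = Q C_in/(Q + kV).
C_ss = 6.07·3.89/(6.07 + 0.0273·267) = 23.612/13.359 = 1.7675 mol/L.

1.77 mol/L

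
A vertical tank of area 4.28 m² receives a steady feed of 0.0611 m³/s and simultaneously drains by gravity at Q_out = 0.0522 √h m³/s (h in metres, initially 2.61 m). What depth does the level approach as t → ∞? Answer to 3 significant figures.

A dh/dt = Q_in − 0.0522 √h. Steady state requires inflow = outflow:
Q_in = 0.0522 √h_ss ⇒ √h_ss = 0.0611/0.0522 = 1.1705.
h_ss = 1.1705² = 1.3701 m. (Since h₀ = 2.61 m > h_ss, the level will fall toward this value.)

1.37 m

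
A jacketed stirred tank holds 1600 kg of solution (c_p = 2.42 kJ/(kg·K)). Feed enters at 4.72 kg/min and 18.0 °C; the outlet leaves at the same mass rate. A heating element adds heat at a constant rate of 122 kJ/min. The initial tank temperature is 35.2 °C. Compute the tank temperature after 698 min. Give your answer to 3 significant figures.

First-law balance (no shaft work): M c_p dT/dt = ṁ c_p (T_in − T) + 122.
τ = M/ṁ = 338.98 min; T_ss = T_in + Q̇/(ṁ c_p) = 18.0 + 122/(4.72·2.42) = 28.681 °C.
This is linear first-order; T(t) = T_ss + (T₀ − T_ss) e^(−t/τ).
T(698) = 28.681 + (6.5192)·e^(−698/338.98) = 28.681 + (6.5192)·0.12757 = 29.512 °C.

29.5 °C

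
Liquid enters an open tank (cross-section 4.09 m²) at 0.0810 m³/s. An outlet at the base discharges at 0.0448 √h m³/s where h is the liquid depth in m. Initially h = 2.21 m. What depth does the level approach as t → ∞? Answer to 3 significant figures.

Level balance: A dh/dt = 0.0810 − 0.0448 √h. Setting dh/dt = 0:
Q_in = 0.0448 √h_ss ⇒ √h_ss = 0.0810/0.0448 = 1.8080.
h_ss = 1.8080² = 3.2690 m. (Since h₀ = 2.21 m < h_ss, the level will rise toward this value.)

3.27 m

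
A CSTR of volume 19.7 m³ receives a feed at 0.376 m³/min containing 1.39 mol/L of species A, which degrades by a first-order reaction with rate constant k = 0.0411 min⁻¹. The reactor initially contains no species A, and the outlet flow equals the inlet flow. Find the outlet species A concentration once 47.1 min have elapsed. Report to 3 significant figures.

0.415 mol/L

Species balance: V dC/dt = Q C_in − Q C − k V C.
dC/dt = (Q/V) C_in − (Q/V + k) C; effective rate a = Q/V + k = 0.019086 + 0.0411 = 0.060186 min⁻¹.
C_ss = Q C_in/(Q + kV) = 0.44080 mol/L; C(t) = C_ss + (C₀ − C_ss) e^(−a t).
C(47.1) = 0.44080 + (-0.44080)·e^(−0.060186·47.1) = 0.44080 + (-0.44080)·0.058732 = 0.41491 mol/L.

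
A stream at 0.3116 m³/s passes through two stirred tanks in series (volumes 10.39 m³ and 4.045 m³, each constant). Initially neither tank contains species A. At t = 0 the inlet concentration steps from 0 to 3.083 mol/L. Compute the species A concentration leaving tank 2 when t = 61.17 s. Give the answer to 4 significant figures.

Species balance on tank i: dCᵢ/dt = (Cᵢ₋₁ − Cᵢ)/τᵢ with τᵢ = Vᵢ/Q.
τ₁ = 10.39/0.3116 = 33.3440 s; τ₂ = 4.045/0.3116 = 12.9814 s.
Solving the cascade with C₁(0)=C₂(0)=0 gives C₂(t) = C_in[1 − (τ₁ e^(−t/τ₁) − τ₂ e^(−t/τ₂))/(τ₁ − τ₂)].
At t = 61.17: e^(−t/τ₁) = 0.159692, e^(−t/τ₂) = 0.00898560.
C₂ = 3.083·[1 − (33.3440·0.159692 − 12.9814·0.00898560)/(20.3626)] = 3.083·0.744232 = 2.29447 mol/L.

2.294 mol/L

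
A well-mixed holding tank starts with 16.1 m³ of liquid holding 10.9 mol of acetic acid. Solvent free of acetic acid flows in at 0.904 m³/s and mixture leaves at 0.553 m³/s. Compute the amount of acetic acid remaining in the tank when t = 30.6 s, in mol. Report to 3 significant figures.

4.87 mol

Total volume: dV/dt = Q_in − Q_out = 0.35100 m³/s, so V(t) = 16.1 + 0.35100 t and V(30.6) = 26.841 m³.
Species balance (pure solvent in): dm/dt = −Q_out · m/V(t).
Separate: dm/m = −Q_out dt/V(t) ⇒ ln(m/m₀) = −(Q_out/(Q_in−Q_out)) ln(V/V₀).
m = m₀ (V₀/V)^(Q_out/(Q_in−Q_out)) = 10.9 × (16.1/26.841)^(1.5755) = 4.8721 mol.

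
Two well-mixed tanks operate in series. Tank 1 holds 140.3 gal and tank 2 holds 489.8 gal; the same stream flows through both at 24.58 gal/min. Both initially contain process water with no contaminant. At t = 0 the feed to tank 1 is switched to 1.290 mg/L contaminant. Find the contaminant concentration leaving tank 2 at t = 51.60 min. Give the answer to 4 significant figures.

1.154 mg/L

Species balance on tank i: dCᵢ/dt = (Cᵢ₋₁ − Cᵢ)/τᵢ with τᵢ = Vᵢ/Q.
τ₁ = 140.3/24.58 = 5.70789 min; τ₂ = 489.8/24.58 = 19.9268 min.
Tank 1: C₁ = C_in(1 − e^(−t/τ₁)). Tank 2 (τ₁ ≠ τ₂): C₂ = C_in[1 − (τ₁ e^(−t/τ₁) − τ₂ e^(−t/τ₂))/(τ₁ − τ₂)].
At t = 51.60: e^(−t/τ₁) = 0.000118557, e^(−t/τ₂) = 0.0750590.
C₂ = 1.290·[1 − (5.70789·0.000118557 − 19.9268·0.0750590)/(-14.2189)] = 1.290·0.894858 = 1.15437 mg/L.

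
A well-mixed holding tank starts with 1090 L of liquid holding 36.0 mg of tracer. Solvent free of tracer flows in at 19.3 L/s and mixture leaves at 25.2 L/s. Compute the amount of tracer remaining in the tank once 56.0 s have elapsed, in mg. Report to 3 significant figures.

7.70 mg

Let m(t) be the amount of tracer. Volume: V(t) = V₀ + (Q_in − Q_out) t = 1090 − 5.9000 t; V(56.0) = 759.60 L.
No tracer enters, so dm/dt = −Q_out · (m/V).
Separate: dm/m = −Q_out dt/V(t) ⇒ ln(m/m₀) = −(Q_out/(Q_in−Q_out)) ln(V/V₀).
m = m₀ (V₀/V)^(Q_out/(Q_in−Q_out)) = 36.0 × (1090/759.60)^(-4.2712) = 7.6984 mg.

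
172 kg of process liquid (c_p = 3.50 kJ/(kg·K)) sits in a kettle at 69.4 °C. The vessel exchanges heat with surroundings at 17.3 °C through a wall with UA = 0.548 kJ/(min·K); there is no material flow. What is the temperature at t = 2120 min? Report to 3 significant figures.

24.9 °C

Lumped-capacitance energy balance: M c_p dT/dt = UA(T_amb − T).
dT/dt = (T_ss − T)/τ with T_ss = T_amb = 17.300 °C, τ = M c_p/UA = 172·3.50/0.548 = 1098.5 min.
T approaches T_ss exponentially: T(t) = T_ss + (T₀ − T_ss) e^(−t/τ).
T(2120) = 17.300 + (52.100)·0.14517 = 24.863 °C.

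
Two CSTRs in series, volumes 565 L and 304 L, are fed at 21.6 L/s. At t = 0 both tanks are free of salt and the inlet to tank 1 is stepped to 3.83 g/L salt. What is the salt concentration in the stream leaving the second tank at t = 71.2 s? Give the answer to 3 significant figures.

Time constants: τᵢ = Vᵢ/Q for each well-mixed tank.
τ₁ = 565/21.6 = 26.157 s; τ₂ = 304/21.6 = 14.074 s.
Solving the cascade with C₁(0)=C₂(0)=0 gives C₂(t) = C_in[1 − (τ₁ e^(−t/τ₁) − τ₂ e^(−t/τ₂))/(τ₁ − τ₂)].
At t = 71.2: e^(−t/τ₁) = 0.065744, e^(−t/τ₂) = 0.0063522.
C₂ = 3.83·[1 − (26.157·0.065744 − 14.074·0.0063522)/(12.083)] = 3.83·0.86508 = 3.3133 g/L.

3.31 g/L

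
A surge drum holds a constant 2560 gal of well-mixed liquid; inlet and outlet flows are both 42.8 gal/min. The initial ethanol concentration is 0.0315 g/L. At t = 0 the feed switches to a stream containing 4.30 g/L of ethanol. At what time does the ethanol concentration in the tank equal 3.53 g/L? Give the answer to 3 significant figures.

102 min

Transient balance on the dissolved component: V dC/dt = Q(C_in − C), so τ = V/Q = 59.813 min.
C(t) = C_in + (C₀ − C_in) e^(−t/τ). Set C = 3.53 and solve for t:
e^(−t/τ) = (C − C_in)/(C₀ − C_in) = (3.53 − 4.30)/(0.0315 − 4.30) = 0.18039
t = −τ ln(…) = 59.813 × 1.7126 = 102.44 min.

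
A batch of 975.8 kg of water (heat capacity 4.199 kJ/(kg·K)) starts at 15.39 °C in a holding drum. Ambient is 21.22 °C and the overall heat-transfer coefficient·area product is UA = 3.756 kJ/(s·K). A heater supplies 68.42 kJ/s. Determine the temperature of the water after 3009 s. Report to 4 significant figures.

37.91 °C

Lumped-capacitance energy balance: M c_p dT/dt = UA(T_amb − T) + Q̇.
dT/dt = (T_ss − T)/τ with T_ss = T_amb + Q̇/UA = 21.22 + 68.42/3.756 = 39.4362 °C, τ = M c_p/UA = 975.8·4.199/3.756 = 1090.89 s.
This is linear first-order; T(t) = T_ss + (T₀ − T_ss) e^(−t/τ).
T(3009) = 39.4362 + (-24.0462)·0.0633996 = 37.9117 °C.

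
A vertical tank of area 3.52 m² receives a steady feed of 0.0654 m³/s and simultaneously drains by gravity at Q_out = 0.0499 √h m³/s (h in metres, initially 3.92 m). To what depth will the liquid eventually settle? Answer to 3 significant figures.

A dh/dt = Q_in − 0.0499 √h. Steady state requires inflow = outflow:
Q_in = 0.0499 √h_ss ⇒ √h_ss = 0.0654/0.0499 = 1.3106.
h_ss = 1.3106² = 1.7177 m. (Since h₀ = 3.92 m > h_ss, the level will fall toward this value.)

1.72 m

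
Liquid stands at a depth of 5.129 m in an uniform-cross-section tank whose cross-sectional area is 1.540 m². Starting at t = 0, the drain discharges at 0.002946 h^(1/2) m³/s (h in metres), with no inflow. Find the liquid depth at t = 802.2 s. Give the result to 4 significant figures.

With no inflow, A dh/dt = −0.002946 √h.
∫ h^(−1/2) dh = −(0.002946/A) ∫ dt, giving 2√h = 2√h₀ − (0.002946/A) t.
√h = √5.129 − 0.002946·802.2/(2·1.540) = 2.26473 − 0.767299 = 1.49743.
h = 1.49743² = 2.24230 m.

2.242 m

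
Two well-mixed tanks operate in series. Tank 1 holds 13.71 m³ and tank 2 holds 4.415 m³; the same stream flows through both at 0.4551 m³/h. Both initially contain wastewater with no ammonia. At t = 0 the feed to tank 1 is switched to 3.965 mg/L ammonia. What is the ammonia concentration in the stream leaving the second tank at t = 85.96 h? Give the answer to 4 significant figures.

Each tank obeys Vᵢ dCᵢ/dt = Q(Cᵢ₋₁ − Cᵢ), so τᵢ = Vᵢ/Q.
τ₁ = 13.71/0.4551 = 30.1252 h; τ₂ = 4.415/0.4551 = 9.70116 h.
Tank 1: C₁ = C_in(1 − e^(−t/τ₁)). Tank 2 (τ₁ ≠ τ₂): C₂ = C_in[1 − (τ₁ e^(−t/τ₁) − τ₂ e^(−t/τ₂))/(τ₁ − τ₂)].
At t = 85.96: e^(−t/τ₁) = 0.0576468, e^(−t/τ₂) = 0.000141843.
C₂ = 3.965·[1 − (30.1252·0.0576468 − 9.70116·0.000141843)/(20.4241)] = 3.965·0.915039 = 3.62813 mg/L.

3.628 mg/L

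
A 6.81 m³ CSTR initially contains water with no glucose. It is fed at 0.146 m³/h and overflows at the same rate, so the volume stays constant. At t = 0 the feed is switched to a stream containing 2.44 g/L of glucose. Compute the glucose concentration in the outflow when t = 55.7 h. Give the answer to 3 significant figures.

Mass balance on the solute (V constant): V dC/dt = Q(C_in − C).
So dC/dt = (C_in − C)/τ with τ = V/Q = 6.81/0.146 = 46.644 h.
Integrating: C(t) = C_in + (C₀ − C_in) e^(−t/τ).
C(55.7) = 2.44 + (0 − 2.44)·e^(−55.7/46.644) = 2.44 + (-2.4400)·0.30296 = 1.7008 g/L.

1.70 g/L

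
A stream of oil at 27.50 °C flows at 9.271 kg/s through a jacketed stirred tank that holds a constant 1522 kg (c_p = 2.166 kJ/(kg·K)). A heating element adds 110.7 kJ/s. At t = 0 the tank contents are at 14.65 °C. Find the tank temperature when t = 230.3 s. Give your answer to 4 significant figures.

28.50 °C

Heat balance on the well-mixed liquid: M c_p dT/dt = ṁ c_p (T_in − T) + 110.7.
Rearrange: dT/dt = (T_ss − T)/τ with τ = M/ṁ = 164.168 s and T_ss = T_in + Q̇/(ṁ c_p) = 33.0127 °C.
Solution: T(t) = T_ss + (T₀ − T_ss) e^(−t/τ).
T(230.3) = 33.0127 + (-18.3627)·e^(−230.3/164.168) = 33.0127 + (-18.3627)·0.245899 = 28.4973 °C.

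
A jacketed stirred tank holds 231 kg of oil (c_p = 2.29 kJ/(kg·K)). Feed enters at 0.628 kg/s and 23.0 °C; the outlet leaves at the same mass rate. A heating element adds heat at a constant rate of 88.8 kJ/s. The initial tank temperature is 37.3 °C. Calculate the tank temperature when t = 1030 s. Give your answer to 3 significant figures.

Heat balance on the well-mixed liquid: M c_p dT/dt = ṁ c_p (T_in − T) + 88.8.
Rearrange: dT/dt = (T_ss − T)/τ with τ = M/ṁ = 367.83 s and T_ss = T_in + Q̇/(ṁ c_p) = 84.747 °C.
Integrating: T(t) = T_ss + (T₀ − T_ss) e^(−t/τ).
T(1030) = 84.747 + (-47.447)·e^(−1030/367.83) = 84.747 + (-47.447)·0.060800 = 81.863 °C.

81.9 °C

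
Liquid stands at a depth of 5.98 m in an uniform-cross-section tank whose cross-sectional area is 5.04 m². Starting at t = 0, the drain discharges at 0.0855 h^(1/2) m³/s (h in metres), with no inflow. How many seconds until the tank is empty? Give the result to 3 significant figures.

288 s

Accumulation of liquid (constant cross-section A): A dh/dt = −0.0855 √h.
∫ h^(−1/2) dh = −(0.0855/A) ∫ dt, giving 2√h = 2√h₀ − (0.0855/A) t.
Tank is empty when √h = 0: t_empty = 2A√h₀/0.0855.
t_empty = 2·5.04·√5.98/0.0855 = 10.080·2.4454/0.0855 = 288.30 s.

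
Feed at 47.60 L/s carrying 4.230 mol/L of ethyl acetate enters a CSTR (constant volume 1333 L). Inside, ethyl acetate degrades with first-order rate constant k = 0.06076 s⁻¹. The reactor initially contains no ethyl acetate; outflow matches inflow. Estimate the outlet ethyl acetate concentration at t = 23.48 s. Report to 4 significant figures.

1.403 mol/L

Species balance: V dC/dt = Q C_in − Q C − k V C.
This is linear with rate a = Q/V + k = 0.0964689 s⁻¹.
C_ss = Q C_in/(Q + kV) = 1.56578 mol/L; C(t) = C_ss + (C₀ − C_ss) e^(−a t).
C(23.48) = 1.56578 + (-1.56578)·e^(−0.0964689·23.48) = 1.56578 + (-1.56578)·0.103821 = 1.40322 mol/L.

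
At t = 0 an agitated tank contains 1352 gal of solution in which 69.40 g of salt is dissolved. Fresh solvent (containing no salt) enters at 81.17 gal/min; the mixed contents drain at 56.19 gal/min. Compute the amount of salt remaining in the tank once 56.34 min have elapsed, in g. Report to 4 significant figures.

Let m(t) be the amount of salt. Volume: V(t) = V₀ + (Q_in − Q_out) t = 1352 + 24.9800 t; V(56.34) = 2759.37 gal.
No salt enters, so dm/dt = −Q_out · (m/V).
Separate: dm/m = −Q_out dt/V(t) ⇒ ln(m/m₀) = −(Q_out/(Q_in−Q_out)) ln(V/V₀).
m = m₀ (V₀/V)^(Q_out/(Q_in−Q_out)) = 69.40 × (1352/2759.37)^(2.24940) = 13.9450 g.

13.95 g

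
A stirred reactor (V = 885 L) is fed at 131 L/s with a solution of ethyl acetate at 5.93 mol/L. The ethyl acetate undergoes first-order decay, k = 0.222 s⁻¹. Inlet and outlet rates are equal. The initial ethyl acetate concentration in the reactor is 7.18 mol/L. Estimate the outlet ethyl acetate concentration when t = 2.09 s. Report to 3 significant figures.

Accumulation = in − out − consumed: V dC/dt = Q C_in − Q C − k V C.
dC/dt = (Q/V) C_in − (Q/V + k) C; effective rate a = Q/V + k = 0.14802 + 0.222 = 0.37002 s⁻¹.
C_ss = Q C_in/(Q + kV) = 2.3722 mol/L; C(t) = C_ss + (C₀ − C_ss) e^(−a t).
C(2.09) = 2.3722 + (4.8078)·e^(−0.37002·2.09) = 2.3722 + (4.8078)·0.46147 = 4.5908 mol/L.

4.59 mol/L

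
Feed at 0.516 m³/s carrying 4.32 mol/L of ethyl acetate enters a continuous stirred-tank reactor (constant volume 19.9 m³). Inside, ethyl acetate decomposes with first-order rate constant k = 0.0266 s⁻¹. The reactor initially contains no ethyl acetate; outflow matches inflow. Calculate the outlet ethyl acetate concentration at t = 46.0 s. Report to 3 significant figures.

1.94 mol/L

Species balance: V dC/dt = Q C_in − Q C − k V C.
dC/dt = (Q/V) C_in − (Q/V + k) C; effective rate a = Q/V + k = 0.025930 + 0.0266 = 0.052530 s⁻¹.
C_ss = Q C_in/(Q + kV) = 2.1324 mol/L; C(t) = C_ss + (C₀ − C_ss) e^(−a t).
C(46.0) = 2.1324 + (-2.1324)·e^(−0.052530·46.0) = 2.1324 + (-2.1324)·0.089246 = 1.9421 mol/L.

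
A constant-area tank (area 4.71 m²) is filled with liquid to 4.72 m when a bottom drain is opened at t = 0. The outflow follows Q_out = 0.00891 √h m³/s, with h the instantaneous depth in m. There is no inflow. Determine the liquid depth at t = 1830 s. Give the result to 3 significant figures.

0.195 m

With no inflow, A dh/dt = −0.00891 √h.
∫ h^(−1/2) dh = −(0.00891/A) ∫ dt, giving 2√h = 2√h₀ − (0.00891/A) t.
√h = √4.72 − 0.00891·1830/(2·4.71) = 2.1726 − 1.7309 = 0.44163.
h = 0.44163² = 0.19504 m.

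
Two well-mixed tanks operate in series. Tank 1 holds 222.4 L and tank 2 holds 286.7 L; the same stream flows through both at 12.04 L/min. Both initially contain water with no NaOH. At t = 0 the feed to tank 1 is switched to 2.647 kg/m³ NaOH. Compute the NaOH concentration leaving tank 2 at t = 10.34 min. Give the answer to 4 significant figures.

0.2327 kg/m³

Each tank obeys Vᵢ dCᵢ/dt = Q(Cᵢ₋₁ − Cᵢ), so τᵢ = Vᵢ/Q.
τ₁ = 222.4/12.04 = 18.4718 min; τ₂ = 286.7/12.04 = 23.8123 min.
Solving the cascade with C₁(0)=C₂(0)=0 gives C₂(t) = C_in[1 − (τ₁ e^(−t/τ₁) − τ₂ e^(−t/τ₂))/(τ₁ − τ₂)].
At t = 10.34: e^(−t/τ₁) = 0.571339, e^(−t/τ₂) = 0.647764.
C₂ = 2.647·[1 − (18.4718·0.571339 − 23.8123·0.647764)/(-5.34053)] = 2.647·0.0878985 = 0.232667 kg/m³.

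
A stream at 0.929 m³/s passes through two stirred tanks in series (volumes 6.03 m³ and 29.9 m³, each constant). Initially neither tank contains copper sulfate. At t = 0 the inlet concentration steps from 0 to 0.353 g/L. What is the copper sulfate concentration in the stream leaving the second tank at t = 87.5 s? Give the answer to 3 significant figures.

Species balance on tank i: dCᵢ/dt = (Cᵢ₋₁ − Cᵢ)/τᵢ with τᵢ = Vᵢ/Q.
τ₁ = 6.03/0.929 = 6.4909 s; τ₂ = 29.9/0.929 = 32.185 s.
Tank 1: C₁ = C_in(1 − e^(−t/τ₁)). Tank 2 (τ₁ ≠ τ₂): C₂ = C_in[1 − (τ₁ e^(−t/τ₁) − τ₂ e^(−t/τ₂))/(τ₁ − τ₂)].
At t = 87.5: e^(−t/τ₁) = 1.3979e-06, e^(−t/τ₂) = 0.065964.
C₂ = 0.353·[1 − (6.4909·1.3979e-06 − 32.185·0.065964)/(-25.694)] = 0.353·0.91737 = 0.32383 g/L.

0.324 g/L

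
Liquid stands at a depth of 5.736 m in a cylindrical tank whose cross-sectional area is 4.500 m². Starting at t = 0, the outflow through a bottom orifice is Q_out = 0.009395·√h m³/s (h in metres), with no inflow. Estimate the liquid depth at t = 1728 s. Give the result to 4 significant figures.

0.3495 m

With no inflow, A dh/dt = −0.009395 √h.
∫ h^(−1/2) dh = −(0.009395/A) ∫ dt, giving 2√h = 2√h₀ − (0.009395/A) t.
√h = √5.736 − 0.009395·1728/(2·4.500) = 2.39499 − 1.80384 = 0.591155.
h = 0.591155² = 0.349464 m.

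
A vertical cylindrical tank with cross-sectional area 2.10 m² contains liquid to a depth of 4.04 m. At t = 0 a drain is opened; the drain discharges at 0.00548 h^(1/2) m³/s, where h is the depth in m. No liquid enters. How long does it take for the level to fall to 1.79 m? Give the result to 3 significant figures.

Accumulation of liquid (constant cross-section A): A dh/dt = −0.00548 √h.
Separate and integrate: 2(√h − √h₀) = −(0.00548/A) t.
t = 2A(√h₀ − √h)/0.00548 = 2·2.10·(√4.04 − √1.79)/0.00548
  = 4.2000 × (2.0100 − 1.3379) / 0.00548 = 515.09 s.

515 s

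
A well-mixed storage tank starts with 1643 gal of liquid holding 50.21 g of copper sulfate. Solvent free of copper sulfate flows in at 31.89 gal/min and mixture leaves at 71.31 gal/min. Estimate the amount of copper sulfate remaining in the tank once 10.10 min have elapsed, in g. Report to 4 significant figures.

Total volume: dV/dt = Q_in − Q_out = -39.4200 gal/min, so V(t) = 1643 − 39.4200 t and V(10.10) = 1244.86 gal.
No copper sulfate enters, so dm/dt = −Q_out · (m/V).
Separate: dm/m = −Q_out dt/V(t) ⇒ ln(m/m₀) = −(Q_out/(Q_in−Q_out)) ln(V/V₀).
m = m₀ (V₀/V)^(Q_out/(Q_in−Q_out)) = 50.21 × (1643/1244.86)^(-1.80898) = 30.3932 g.

30.39 g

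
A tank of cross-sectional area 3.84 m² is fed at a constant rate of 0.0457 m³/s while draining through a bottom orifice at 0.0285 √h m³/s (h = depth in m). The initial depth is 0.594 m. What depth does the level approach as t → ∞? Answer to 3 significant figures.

2.57 m

Level balance: A dh/dt = 0.0457 − 0.0285 √h. Setting dh/dt = 0:
Q_in = 0.0285 √h_ss ⇒ √h_ss = 0.0457/0.0285 = 1.6035.
h_ss = 1.6035² = 2.5712 m. (Since h₀ = 0.594 m < h_ss, the level will rise toward this value.)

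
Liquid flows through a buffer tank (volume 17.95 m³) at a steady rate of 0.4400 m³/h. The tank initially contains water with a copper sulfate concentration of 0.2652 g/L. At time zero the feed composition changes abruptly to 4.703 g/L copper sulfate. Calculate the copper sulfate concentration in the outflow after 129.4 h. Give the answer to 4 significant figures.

Unsteady species balance (constant V, well mixed): V dC/dt = Q(C_in − C).
So dC/dt = (C_in − C)/τ with τ = V/Q = 17.95/0.4400 = 40.7955 h.
Solution: C(t) = C_in + (C₀ − C_in) e^(−t/τ).
C(129.4) = 4.703 + (0.2652 − 4.703)·e^(−129.4/40.7955) = 4.703 + (-4.43780)·0.0419229 = 4.51695 g/L.

4.517 g/L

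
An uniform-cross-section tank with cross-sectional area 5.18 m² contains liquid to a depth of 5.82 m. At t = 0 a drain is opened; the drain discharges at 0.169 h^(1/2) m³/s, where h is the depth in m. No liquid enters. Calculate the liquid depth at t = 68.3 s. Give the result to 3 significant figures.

Mass balance (ρ constant): A dh/dt = −0.169 √h.
∫ h^(−1/2) dh = −(0.169/A) ∫ dt, giving 2√h = 2√h₀ − (0.169/A) t.
√h = √5.82 − 0.169·68.3/(2·5.18) = 2.4125 − 1.1142 = 1.2983.
h = 1.2983² = 1.6856 m.

1.69 m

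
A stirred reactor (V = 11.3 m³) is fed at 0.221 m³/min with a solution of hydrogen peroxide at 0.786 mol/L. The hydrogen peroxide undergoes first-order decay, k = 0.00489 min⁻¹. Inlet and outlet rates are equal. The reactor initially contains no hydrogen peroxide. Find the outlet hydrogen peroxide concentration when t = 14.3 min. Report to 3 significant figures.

0.186 mol/L

Accumulation = in − out − consumed: V dC/dt = Q C_in − Q C − k V C.
This is linear with rate a = Q/V + k = 0.024448 min⁻¹.
C_ss = Q C_in/(Q + kV) = 0.62878 mol/L; C(t) = C_ss + (C₀ − C_ss) e^(−a t).
C(14.3) = 0.62878 + (-0.62878)·e^(−0.024448·14.3) = 0.62878 + (-0.62878)·0.70497 = 0.18551 mol/L.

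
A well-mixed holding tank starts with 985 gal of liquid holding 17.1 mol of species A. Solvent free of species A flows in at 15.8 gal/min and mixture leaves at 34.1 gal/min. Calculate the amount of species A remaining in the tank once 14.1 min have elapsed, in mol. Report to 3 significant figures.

9.71 mol

Total volume: dV/dt = Q_in − Q_out = -18.300 gal/min, so V(t) = 985 − 18.300 t and V(14.1) = 726.97 gal.
Species balance (pure solvent in): dm/dt = −Q_out · m/V(t).
dm/m = −Q_out dt/(V₀ − 18.300 t); integrating gives ln(m/m₀) = −(Q_out/(Q_in−Q_out)) ln(V/V₀).
m = m₀ (V₀/V)^(Q_out/(Q_in−Q_out)) = 17.1 × (985/726.97)^(-1.8634) = 9.7091 mol.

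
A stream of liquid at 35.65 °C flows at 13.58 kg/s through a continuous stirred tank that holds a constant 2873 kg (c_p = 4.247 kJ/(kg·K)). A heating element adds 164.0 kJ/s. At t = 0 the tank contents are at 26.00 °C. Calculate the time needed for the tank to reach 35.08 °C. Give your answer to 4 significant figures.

Energy balance: M c_p dT/dt = ṁ c_p (T_in − T) + 164.0.
τ = M/ṁ = 211.561 s; T_ss = T_in + Q̇/(ṁ c_p) = 38.4936 °C.
T(t) = T_ss + (T₀ − T_ss) e^(−t/τ). Set T = 35.08:
e^(−t/τ) = (35.08 − 38.4936)/(26.00 − 38.4936) = 0.273225
t = −211.561 · ln(0.273225) = 274.492 s.

274.5 s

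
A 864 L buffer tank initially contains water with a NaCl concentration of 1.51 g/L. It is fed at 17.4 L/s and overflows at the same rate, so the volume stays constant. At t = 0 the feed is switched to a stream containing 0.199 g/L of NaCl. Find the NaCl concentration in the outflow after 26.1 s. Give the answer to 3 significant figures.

Transient balance on the dissolved component: V dC/dt = Q(C_in − C).
Time constant τ = V/Q = 864/17.4 = 49.655 s.
Integrating: C(t) = C_in + (C₀ − C_in) e^(−t/τ).
C(26.1) = 0.199 + (1.51 − 0.199)·e^(−26.1/49.655) = 0.199 + (1.3110)·0.59119 = 0.97404 g/L.

0.974 g/L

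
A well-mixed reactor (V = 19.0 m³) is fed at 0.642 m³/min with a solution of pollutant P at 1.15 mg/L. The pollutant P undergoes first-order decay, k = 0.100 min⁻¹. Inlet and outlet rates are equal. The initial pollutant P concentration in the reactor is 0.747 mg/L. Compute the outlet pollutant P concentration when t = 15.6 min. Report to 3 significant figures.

V dC/dt = Q(C_in − C) − k V C.
dC/dt = (Q/V) C_in − (Q/V + k) C; effective rate a = Q/V + k = 0.033789 + 0.100 = 0.13379 min⁻¹.
C_ss = Q C_in/(Q + kV) = 0.29044 mg/L; C(t) = C_ss + (C₀ − C_ss) e^(−a t).
C(15.6) = 0.29044 + (0.45656)·e^(−0.13379·15.6) = 0.29044 + (0.45656)·0.12404 = 0.34707 mg/L.

0.347 mg/L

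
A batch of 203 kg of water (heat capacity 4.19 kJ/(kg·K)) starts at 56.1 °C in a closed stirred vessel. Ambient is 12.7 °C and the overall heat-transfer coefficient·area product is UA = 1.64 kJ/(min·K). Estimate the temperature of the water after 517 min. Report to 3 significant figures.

M c_p dT/dt = −UA(T − T_amb).
dT/dt = (T_ss − T)/τ with T_ss = T_amb = 12.700 °C, τ = M c_p/UA = 203·4.19/1.64 = 518.64 min.
Integrating: T(t) = T_ss + (T₀ − T_ss) e^(−t/τ).
T(517) = 12.700 + (43.400)·0.36904 = 28.717 °C.

28.7 °C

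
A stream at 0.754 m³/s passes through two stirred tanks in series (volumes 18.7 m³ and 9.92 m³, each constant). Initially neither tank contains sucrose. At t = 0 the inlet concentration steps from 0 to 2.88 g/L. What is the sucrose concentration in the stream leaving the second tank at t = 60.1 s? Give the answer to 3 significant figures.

2.37 g/L

Each tank obeys Vᵢ dCᵢ/dt = Q(Cᵢ₋₁ − Cᵢ), so τᵢ = Vᵢ/Q.
τ₁ = 18.7/0.754 = 24.801 s; τ₂ = 9.92/0.754 = 13.156 s.
Solving the cascade with C₁(0)=C₂(0)=0 gives C₂(t) = C_in[1 − (τ₁ e^(−t/τ₁) − τ₂ e^(−t/τ₂))/(τ₁ − τ₂)].
At t = 60.1: e^(−t/τ₁) = 0.088630, e^(−t/τ₂) = 0.010378.
C₂ = 2.88·[1 − (24.801·0.088630 − 13.156·0.010378)/(11.645)] = 2.88·0.82296 = 2.3701 g/L.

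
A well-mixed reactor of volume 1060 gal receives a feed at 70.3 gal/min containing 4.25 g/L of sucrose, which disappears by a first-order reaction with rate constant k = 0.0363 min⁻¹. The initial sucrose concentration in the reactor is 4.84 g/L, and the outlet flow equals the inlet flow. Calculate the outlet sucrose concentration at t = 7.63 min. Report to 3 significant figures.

3.70 g/L

V dC/dt = Q(C_in − C) − k V C.
This is linear with rate a = Q/V + k = 0.10262 min⁻¹.
C_ss = Q C_in/(Q + kV) = 2.7466 g/L; C(t) = C_ss + (C₀ − C_ss) e^(−a t).
C(7.63) = 2.7466 + (2.0934)·e^(−0.10262·7.63) = 2.7466 + (2.0934)·0.45703 = 3.7034 g/L.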